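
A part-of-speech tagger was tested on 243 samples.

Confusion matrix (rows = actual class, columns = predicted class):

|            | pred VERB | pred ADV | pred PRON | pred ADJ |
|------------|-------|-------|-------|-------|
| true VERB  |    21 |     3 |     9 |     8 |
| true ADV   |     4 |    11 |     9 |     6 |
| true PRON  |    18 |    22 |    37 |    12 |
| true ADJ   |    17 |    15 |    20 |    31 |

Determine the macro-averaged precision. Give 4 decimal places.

0.4007

Per-class precision (TP/(TP+FP)):
  VERB: TP=21, FP=4+18+17=39 → 21/60 = 0.35000
  ADV: TP=11, FP=3+22+15=40 → 11/51 = 0.21569
  PRON: TP=37, FP=9+9+20=38 → 37/75 = 0.49333
  ADJ: TP=31, FP=8+6+12=26 → 31/57 = 0.54386
Macro-precision = mean = (0.35000 + 0.21569 + 0.49333 + 0.54386) / 4 = 0.4007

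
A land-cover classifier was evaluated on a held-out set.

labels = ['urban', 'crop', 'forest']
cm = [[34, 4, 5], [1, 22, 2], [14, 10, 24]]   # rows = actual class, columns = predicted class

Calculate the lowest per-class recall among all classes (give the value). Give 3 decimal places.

0.500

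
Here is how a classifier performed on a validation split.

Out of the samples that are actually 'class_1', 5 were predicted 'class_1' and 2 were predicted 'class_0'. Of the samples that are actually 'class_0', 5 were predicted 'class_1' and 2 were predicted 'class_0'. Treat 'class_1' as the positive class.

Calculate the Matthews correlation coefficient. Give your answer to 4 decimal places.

MCC = (TP·TN − FP·FN) / √((TP+FP)(TP+FN)(TN+FP)(TN+FN))
Numerator = 5·2 − 5·2 = 0
Denominator = √(10·7·7·4) = √1960 = 44.2719
MCC = 0 / 44.2719 = 0.0000

0.0000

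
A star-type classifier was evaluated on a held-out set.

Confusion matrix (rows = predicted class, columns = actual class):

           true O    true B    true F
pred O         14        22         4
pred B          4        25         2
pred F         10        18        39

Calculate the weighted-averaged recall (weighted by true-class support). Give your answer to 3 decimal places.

Per-class recall (TP/(TP+FN)):
  O: TP=14, FN=4+10=14 → 14/28 = 0.5000
  B: TP=25, FN=22+18=40 → 25/65 = 0.3846
  F: TP=39, FN=4+2=6 → 39/45 = 0.8667
Weighted-recall = Σ (supportᵢ/N)·recallᵢ with N=138: (28/138)·0.5000 + (65/138)·0.3846 + (45/138)·0.8667 = 0.565

0.565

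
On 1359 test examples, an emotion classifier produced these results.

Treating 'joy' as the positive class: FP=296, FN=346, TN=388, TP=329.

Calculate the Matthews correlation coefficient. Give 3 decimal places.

0.055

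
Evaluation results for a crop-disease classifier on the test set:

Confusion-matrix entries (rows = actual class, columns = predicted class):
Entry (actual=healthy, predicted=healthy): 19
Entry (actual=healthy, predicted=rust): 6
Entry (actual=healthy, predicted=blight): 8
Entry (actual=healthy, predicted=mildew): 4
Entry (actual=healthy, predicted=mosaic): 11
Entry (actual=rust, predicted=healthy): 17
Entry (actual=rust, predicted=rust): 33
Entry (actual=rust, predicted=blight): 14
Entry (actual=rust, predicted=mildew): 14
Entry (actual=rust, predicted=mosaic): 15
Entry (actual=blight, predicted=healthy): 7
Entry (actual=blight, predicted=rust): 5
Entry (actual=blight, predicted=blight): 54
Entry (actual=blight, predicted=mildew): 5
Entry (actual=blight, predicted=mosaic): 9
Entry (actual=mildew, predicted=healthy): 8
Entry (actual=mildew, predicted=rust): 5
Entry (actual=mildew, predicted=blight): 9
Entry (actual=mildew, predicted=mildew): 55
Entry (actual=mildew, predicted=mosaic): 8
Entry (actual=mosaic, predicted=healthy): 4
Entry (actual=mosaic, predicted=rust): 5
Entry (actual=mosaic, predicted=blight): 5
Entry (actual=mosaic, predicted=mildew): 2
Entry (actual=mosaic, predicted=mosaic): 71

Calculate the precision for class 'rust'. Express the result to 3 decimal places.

precision = TP/(TP+FP).
rust: TP=33, FP=6+5+5+5=21 → 33/54 = 0.6111

0.611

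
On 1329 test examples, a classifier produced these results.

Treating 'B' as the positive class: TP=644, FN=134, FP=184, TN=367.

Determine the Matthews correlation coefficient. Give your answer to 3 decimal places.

0.502

MCC = (TP·TN − FP·FN) / √((TP+FP)(TP+FN)(TN+FP)(TN+FN))
Numerator = 644·367 − 184·134 = 211692
Denominator = √(828·778·551·501) = √177827637384 = 421696.1434
MCC = 211692 / 421696.1434 = 0.502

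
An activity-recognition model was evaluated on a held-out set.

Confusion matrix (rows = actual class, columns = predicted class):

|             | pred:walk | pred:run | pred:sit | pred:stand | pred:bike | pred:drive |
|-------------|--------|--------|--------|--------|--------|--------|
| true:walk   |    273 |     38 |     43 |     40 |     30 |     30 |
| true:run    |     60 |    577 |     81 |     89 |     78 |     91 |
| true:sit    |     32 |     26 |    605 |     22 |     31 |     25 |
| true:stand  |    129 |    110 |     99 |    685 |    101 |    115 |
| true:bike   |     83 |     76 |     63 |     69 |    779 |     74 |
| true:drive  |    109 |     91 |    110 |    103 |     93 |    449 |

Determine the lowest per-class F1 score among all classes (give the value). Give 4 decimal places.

0.4789

Per-class F1 score (2·TP/(2·TP+FP+FN)):
  walk: TP=273, FP=60+32+129+83+109=413, FN=38+43+40+30+30=181 → 546/1140 = 0.47895
  run: TP=577, FP=38+26+110+76+91=341, FN=60+81+89+78+91=399 → 1154/1894 = 0.60929
  sit: TP=605, FP=43+81+99+63+110=396, FN=32+26+22+31+25=136 → 1210/1742 = 0.69460
  stand: TP=685, FP=40+89+22+69+103=323, FN=129+110+99+101+115=554 → 1370/2247 = 0.60970
  bike: TP=779, FP=30+78+31+101+93=333, FN=83+76+63+69+74=365 → 1558/2256 = 0.69060
  drive: TP=449, FP=30+91+25+115+74=335, FN=109+91+110+103+93=506 → 898/1739 = 0.51639
Lowest is class 'walk' with F1 score = 0.4789.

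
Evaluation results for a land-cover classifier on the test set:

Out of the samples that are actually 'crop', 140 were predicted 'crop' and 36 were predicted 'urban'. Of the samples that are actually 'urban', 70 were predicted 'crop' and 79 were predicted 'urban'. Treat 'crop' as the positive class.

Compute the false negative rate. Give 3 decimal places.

0.205

FNR = FN/(FN+TP) = 36/(36+140) = 0.205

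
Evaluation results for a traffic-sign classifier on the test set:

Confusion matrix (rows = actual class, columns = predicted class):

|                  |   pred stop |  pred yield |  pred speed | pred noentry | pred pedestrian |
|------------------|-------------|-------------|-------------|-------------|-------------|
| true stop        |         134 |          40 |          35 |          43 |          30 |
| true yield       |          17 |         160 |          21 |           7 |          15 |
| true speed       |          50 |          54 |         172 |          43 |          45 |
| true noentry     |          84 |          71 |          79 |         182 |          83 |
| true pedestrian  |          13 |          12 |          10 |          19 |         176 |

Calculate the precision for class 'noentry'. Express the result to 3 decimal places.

0.619

precision = TP/(TP+FP).
noentry: TP=182, FP=43+7+43+19=112 → 182/294 = 0.6190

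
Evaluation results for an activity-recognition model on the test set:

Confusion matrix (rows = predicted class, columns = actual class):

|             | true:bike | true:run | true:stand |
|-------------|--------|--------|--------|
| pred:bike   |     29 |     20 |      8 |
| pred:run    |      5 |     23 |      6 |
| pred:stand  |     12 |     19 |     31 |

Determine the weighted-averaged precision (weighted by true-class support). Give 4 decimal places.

Per-class precision (TP/(TP+FP)):
  bike: TP=29, FP=20+8=28 → 29/57 = 0.50877
  run: TP=23, FP=5+6=11 → 23/34 = 0.67647
  stand: TP=31, FP=12+19=31 → 31/62 = 0.50000
Weighted-precision = Σ (supportᵢ/N)·precisionᵢ with N=153: (46/153)·0.50877 + (62/153)·0.67647 + (45/153)·0.50000 = 0.5741

0.5741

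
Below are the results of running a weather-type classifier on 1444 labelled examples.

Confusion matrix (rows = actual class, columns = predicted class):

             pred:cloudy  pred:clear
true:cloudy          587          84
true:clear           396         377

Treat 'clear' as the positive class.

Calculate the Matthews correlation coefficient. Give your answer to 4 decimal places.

MCC = (TP·TN − FP·FN) / √((TP+FP)(TP+FN)(TN+FP)(TN+FN))
Numerator = 377·587 − 84·396 = 188035
Denominator = √(461·773·671·983) = √235047944329 = 484817.4340
MCC = 188035 / 484817.4340 = 0.3878

0.3878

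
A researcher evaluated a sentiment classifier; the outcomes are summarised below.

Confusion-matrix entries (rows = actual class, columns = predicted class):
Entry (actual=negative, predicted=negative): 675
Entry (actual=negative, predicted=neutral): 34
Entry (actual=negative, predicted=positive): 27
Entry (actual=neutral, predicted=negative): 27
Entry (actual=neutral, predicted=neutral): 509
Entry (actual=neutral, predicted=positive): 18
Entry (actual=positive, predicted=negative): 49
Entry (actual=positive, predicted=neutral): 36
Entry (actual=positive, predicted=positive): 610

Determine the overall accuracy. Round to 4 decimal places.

0.9038

Accuracy = trace / total = (675+509+610=1794) / 1985 = 1794/1985 = 0.9038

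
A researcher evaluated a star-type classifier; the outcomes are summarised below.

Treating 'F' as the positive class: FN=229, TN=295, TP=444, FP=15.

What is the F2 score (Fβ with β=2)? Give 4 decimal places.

0.7045

Fβ = (1+β²)·TP / ((1+β²)·TP + β²·FN + FP), with β²=4
= 5·444 / (5·444 + 4·229 + 15) = 0.7045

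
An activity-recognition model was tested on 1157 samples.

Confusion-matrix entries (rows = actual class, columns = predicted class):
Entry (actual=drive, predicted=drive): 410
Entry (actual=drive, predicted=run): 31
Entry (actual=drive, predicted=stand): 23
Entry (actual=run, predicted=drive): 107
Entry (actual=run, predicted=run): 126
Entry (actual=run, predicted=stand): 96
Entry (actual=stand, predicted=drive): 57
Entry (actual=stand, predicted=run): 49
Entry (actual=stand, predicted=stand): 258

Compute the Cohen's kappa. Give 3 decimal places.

Observed agreement pₒ = trace/N = 794/1157 = 0.6863
Expected agreement pₑ = Σ (rowᵢ·colᵢ)/N² = (464·574 + 329·206 + 364·377)/1157² = 0.3521
κ = (pₒ − pₑ)/(1 − pₑ) = (0.6863 − 0.3521)/(1 − 0.3521) = 0.516

0.516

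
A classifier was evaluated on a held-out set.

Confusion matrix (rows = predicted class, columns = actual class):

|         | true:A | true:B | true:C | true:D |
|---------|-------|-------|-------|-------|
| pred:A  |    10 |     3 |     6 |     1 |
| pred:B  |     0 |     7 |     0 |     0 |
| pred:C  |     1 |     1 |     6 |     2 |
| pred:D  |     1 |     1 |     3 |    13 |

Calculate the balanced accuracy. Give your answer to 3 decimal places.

Balanced accuracy = mean of per-class recall.
  A: recall = 10/12 = 0.8333
  B: recall = 7/12 = 0.5833
  C: recall = 6/15 = 0.4000
  D: recall = 13/16 = 0.8125
Mean = (0.8333 + 0.5833 + 0.4000 + 0.8125) / 4 = 0.657

0.657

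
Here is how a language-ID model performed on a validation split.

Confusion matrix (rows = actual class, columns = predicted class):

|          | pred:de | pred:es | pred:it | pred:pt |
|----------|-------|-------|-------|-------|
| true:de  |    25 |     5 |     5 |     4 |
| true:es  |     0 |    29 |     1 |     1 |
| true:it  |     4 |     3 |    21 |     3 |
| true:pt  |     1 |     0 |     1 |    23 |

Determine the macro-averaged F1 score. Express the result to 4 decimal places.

0.7777

Per-class F1 score (2·TP/(2·TP+FP+FN)):
  de: TP=25, FP=0+4+1=5, FN=5+5+4=14 → 50/69 = 0.72464
  es: TP=29, FP=5+3+0=8, FN=0+1+1=2 → 58/68 = 0.85294
  it: TP=21, FP=5+1+1=7, FN=4+3+3=10 → 42/59 = 0.71186
  pt: TP=23, FP=4+1+3=8, FN=1+0+1=2 → 46/56 = 0.82143
Macro-F1 score = mean = (0.72464 + 0.85294 + 0.71186 + 0.82143) / 4 = 0.7777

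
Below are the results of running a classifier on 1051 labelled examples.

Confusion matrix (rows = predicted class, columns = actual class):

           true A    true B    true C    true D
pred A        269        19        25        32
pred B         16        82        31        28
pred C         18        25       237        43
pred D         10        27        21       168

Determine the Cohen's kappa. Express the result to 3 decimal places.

0.617

Observed agreement pₒ = trace/N = 756/1051 = 0.7193
Expected agreement pₑ = Σ (rowᵢ·colᵢ)/N² = (313·345 + 153·157 + 314·323 + 271·226)/1051² = 0.2668
κ = (pₒ − pₑ)/(1 − pₑ) = (0.7193 − 0.2668)/(1 − 0.2668) = 0.617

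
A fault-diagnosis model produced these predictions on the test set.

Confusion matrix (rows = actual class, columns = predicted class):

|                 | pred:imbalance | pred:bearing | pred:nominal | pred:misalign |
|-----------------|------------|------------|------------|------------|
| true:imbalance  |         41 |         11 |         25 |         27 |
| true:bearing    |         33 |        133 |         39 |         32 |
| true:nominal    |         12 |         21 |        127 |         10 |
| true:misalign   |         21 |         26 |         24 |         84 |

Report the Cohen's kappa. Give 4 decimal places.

0.4275

Observed agreement pₒ = trace/N = 385/666 = 0.57808
Expected agreement pₑ = Σ (rowᵢ·colᵢ)/N² = (104·107 + 237·191 + 170·215 + 155·153)/666² = 0.26301
κ = (pₒ − pₑ)/(1 − pₑ) = (0.57808 − 0.26301)/(1 − 0.26301) = 0.4275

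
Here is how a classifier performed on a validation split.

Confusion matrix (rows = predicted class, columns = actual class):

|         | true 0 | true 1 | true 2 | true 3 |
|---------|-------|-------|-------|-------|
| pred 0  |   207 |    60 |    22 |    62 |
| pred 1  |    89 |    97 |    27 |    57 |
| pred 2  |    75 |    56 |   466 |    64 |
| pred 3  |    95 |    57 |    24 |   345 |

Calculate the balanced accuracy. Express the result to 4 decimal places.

0.5804

Balanced accuracy = mean of per-class recall.
  0: recall = 207/466 = 0.44421
  1: recall = 97/270 = 0.35926
  2: recall = 466/539 = 0.86456
  3: recall = 345/528 = 0.65341
Mean = (0.44421 + 0.35926 + 0.86456 + 0.65341) / 4 = 0.5804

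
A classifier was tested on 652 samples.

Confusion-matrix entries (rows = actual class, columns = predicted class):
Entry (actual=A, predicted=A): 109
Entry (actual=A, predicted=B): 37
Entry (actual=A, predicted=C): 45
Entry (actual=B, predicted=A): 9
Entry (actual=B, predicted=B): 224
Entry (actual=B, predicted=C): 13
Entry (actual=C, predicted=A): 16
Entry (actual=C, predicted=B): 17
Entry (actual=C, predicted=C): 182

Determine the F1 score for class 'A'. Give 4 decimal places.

One-vs-rest for 'A': TP = diagonal; FP = other classes predicted 'A'; FN = 'A' predicted as other.
F1 score = 2·TP/(2·TP+FP+FN).
A: TP=109, FP=9+16=25, FN=37+45=82 → 218/325 = 0.67077

0.6708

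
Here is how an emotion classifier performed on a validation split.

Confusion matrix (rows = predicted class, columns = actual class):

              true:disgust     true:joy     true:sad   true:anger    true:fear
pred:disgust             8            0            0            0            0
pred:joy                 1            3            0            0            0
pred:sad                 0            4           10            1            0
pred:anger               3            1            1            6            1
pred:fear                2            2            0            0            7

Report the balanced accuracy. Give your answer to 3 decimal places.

0.703

Balanced accuracy = mean of per-class recall.
  disgust: recall = 8/14 = 0.5714
  joy: recall = 3/10 = 0.3000
  sad: recall = 10/11 = 0.9091
  anger: recall = 6/7 = 0.8571
  fear: recall = 7/8 = 0.8750
Mean = (0.5714 + 0.3000 + 0.9091 + 0.8571 + 0.8750) / 5 = 0.703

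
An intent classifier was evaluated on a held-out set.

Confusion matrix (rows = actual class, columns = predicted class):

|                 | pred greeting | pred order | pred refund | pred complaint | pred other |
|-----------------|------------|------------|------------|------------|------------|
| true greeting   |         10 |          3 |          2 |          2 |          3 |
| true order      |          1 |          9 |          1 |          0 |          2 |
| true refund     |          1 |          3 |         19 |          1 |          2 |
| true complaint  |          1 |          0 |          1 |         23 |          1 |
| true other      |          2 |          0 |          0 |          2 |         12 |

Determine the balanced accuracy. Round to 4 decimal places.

0.7115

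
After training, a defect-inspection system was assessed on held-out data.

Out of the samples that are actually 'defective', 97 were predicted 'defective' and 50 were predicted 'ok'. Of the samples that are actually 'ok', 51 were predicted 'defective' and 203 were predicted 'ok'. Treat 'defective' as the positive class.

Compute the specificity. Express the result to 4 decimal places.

0.7992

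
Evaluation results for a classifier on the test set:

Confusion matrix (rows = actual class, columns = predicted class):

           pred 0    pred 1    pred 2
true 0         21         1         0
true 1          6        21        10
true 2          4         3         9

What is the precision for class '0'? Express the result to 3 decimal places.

Take TP from the diagonal, FP from the rest of the '0' prediction marginal, FN from the rest of the '0' actual marginal.
precision = TP/(TP+FP).
0: TP=21, FP=6+4=10 → 21/31 = 0.6774

0.677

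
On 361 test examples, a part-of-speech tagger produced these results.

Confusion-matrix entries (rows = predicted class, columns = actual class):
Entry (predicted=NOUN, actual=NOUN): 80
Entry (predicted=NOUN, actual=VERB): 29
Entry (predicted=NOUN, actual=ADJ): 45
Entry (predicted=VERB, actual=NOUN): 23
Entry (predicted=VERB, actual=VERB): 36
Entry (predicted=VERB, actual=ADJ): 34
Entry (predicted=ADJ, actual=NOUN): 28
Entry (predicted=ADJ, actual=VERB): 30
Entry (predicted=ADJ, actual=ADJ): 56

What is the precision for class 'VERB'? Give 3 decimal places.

precision = TP/(TP+FP).
VERB: TP=36, FP=23+34=57 → 36/93 = 0.3871

0.387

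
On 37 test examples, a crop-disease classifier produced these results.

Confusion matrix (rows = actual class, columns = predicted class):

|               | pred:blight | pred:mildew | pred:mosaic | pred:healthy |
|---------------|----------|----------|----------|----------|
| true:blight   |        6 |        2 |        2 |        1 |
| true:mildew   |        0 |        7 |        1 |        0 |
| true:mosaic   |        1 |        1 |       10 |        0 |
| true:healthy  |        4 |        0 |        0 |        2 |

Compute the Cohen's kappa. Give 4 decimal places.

0.5533

Observed agreement pₒ = trace/N = 25/37 = 0.67568
Expected agreement pₑ = Σ (rowᵢ·colᵢ)/N² = (11·11 + 8·10 + 12·13 + 6·3)/37² = 0.27392
κ = (pₒ − pₑ)/(1 − pₑ) = (0.67568 − 0.27392)/(1 − 0.27392) = 0.5533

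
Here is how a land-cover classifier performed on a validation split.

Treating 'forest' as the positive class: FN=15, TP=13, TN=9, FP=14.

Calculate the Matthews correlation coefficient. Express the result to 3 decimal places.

-0.144

MCC = (TP·TN − FP·FN) / √((TP+FP)(TP+FN)(TN+FP)(TN+FN))
Numerator = 13·9 − 14·15 = -93
Denominator = √(27·28·23·24) = √417312 = 645.9969
MCC = -93 / 645.9969 = -0.144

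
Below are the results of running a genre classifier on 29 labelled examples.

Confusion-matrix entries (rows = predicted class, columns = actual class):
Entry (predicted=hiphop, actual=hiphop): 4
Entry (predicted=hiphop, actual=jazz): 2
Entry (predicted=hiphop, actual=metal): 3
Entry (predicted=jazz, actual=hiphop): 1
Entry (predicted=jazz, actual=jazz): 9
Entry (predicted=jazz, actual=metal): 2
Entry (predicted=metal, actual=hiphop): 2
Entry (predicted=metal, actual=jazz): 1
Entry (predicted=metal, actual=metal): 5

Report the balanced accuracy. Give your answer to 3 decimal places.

Balanced accuracy = mean of per-class recall.
  hiphop: recall = 4/7 = 0.5714
  jazz: recall = 9/12 = 0.7500
  metal: recall = 5/10 = 0.5000
Mean = (0.5714 + 0.7500 + 0.5000) / 3 = 0.607

0.607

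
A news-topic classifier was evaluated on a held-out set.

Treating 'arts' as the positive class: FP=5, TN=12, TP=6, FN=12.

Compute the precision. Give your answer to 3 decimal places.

0.545

Precision = TP/(TP+FP) = 6/(6+5) = 6/11 = 0.545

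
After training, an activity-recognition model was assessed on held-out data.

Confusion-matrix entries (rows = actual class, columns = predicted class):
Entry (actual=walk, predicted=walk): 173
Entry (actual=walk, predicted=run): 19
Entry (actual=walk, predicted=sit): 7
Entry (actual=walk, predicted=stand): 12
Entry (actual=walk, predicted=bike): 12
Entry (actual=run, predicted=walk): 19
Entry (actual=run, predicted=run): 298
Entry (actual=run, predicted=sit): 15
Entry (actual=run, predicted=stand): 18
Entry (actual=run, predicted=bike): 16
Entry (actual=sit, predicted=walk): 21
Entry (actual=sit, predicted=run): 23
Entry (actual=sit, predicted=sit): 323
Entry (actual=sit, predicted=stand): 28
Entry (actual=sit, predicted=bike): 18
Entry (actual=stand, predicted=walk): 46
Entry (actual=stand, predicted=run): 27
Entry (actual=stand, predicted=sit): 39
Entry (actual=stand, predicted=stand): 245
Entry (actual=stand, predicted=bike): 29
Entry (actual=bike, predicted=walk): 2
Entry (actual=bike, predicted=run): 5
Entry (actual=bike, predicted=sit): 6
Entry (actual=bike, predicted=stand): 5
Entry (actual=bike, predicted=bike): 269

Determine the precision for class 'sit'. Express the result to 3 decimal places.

0.828

One-vs-rest for 'sit': TP = diagonal; FP = other classes predicted 'sit'; FN = 'sit' predicted as other.
precision = TP/(TP+FP).
sit: TP=323, FP=7+15+39+6=67 → 323/390 = 0.8282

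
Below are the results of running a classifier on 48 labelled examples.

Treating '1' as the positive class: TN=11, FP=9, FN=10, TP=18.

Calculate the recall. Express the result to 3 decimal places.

0.643

Recall = TP/(TP+FN) = 18/(18+10) = 18/28 = 0.643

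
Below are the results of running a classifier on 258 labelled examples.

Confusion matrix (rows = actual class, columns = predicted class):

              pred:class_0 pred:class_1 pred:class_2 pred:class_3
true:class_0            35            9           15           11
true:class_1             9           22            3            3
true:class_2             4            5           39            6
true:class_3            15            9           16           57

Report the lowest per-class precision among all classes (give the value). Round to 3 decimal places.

Per-class precision (TP/(TP+FP)):
  class_0: TP=35, FP=9+4+15=28 → 35/63 = 0.5556
  class_1: TP=22, FP=9+5+9=23 → 22/45 = 0.4889
  class_2: TP=39, FP=15+3+16=34 → 39/73 = 0.5342
  class_3: TP=57, FP=11+3+6=20 → 57/77 = 0.7403
Lowest is class 'class_1' with precision = 0.489.

0.489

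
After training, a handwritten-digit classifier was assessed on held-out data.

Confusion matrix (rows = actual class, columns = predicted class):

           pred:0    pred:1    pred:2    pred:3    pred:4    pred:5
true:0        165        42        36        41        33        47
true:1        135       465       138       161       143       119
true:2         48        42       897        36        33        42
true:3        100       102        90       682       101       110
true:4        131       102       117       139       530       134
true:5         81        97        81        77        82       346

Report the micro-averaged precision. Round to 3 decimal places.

0.539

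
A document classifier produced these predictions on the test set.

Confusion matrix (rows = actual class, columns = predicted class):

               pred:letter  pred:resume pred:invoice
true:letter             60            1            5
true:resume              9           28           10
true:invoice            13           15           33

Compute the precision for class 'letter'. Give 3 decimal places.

0.732

Take TP from the diagonal, FP from the rest of the 'letter' prediction marginal, FN from the rest of the 'letter' actual marginal.
precision = TP/(TP+FP).
letter: TP=60, FP=9+13=22 → 60/82 = 0.7317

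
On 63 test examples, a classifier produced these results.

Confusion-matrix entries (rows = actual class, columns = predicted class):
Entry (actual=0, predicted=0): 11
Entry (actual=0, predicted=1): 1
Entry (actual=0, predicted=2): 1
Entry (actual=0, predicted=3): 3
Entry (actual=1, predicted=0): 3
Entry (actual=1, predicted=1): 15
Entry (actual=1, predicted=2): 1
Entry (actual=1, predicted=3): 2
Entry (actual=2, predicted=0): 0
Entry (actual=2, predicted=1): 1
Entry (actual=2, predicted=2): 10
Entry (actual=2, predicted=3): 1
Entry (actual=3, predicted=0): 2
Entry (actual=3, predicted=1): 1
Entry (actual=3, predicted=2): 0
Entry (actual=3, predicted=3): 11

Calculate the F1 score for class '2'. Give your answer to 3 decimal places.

0.833

One-vs-rest for '2': TP = diagonal; FP = other classes predicted '2'; FN = '2' predicted as other.
F1 score = 2·TP/(2·TP+FP+FN).
2: TP=10, FP=1+1+0=2, FN=0+1+1=2 → 20/24 = 0.8333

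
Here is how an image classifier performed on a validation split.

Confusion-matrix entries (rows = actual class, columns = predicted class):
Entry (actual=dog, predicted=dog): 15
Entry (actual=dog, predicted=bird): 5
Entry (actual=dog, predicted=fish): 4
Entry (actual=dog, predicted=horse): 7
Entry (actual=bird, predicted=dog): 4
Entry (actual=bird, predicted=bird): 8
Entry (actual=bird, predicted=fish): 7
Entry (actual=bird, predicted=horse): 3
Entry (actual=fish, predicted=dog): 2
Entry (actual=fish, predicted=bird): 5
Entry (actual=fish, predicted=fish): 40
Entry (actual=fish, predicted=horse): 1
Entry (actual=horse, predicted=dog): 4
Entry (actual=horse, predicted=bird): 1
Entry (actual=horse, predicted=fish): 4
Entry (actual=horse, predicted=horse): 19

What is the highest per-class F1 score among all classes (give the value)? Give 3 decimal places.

Per-class F1 score (2·TP/(2·TP+FP+FN)):
  dog: TP=15, FP=4+2+4=10, FN=5+4+7=16 → 30/56 = 0.5357
  bird: TP=8, FP=5+5+1=11, FN=4+7+3=14 → 16/41 = 0.3902
  fish: TP=40, FP=4+7+4=15, FN=2+5+1=8 → 80/103 = 0.7767
  horse: TP=19, FP=7+3+1=11, FN=4+1+4=9 → 38/58 = 0.6552
Highest is class 'fish' with F1 score = 0.777.

0.777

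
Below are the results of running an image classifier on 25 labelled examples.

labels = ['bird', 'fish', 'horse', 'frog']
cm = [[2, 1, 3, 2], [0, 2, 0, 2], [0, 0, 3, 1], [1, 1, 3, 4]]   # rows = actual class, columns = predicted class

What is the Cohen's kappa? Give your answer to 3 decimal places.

Observed agreement pₒ = trace/N = 11/25 = 0.4400
Expected agreement pₑ = Σ (rowᵢ·colᵢ)/N² = (8·3 + 4·4 + 4·9 + 9·9)/25² = 0.2512
κ = (pₒ − pₑ)/(1 − pₑ) = (0.4400 − 0.2512)/(1 − 0.2512) = 0.252

0.252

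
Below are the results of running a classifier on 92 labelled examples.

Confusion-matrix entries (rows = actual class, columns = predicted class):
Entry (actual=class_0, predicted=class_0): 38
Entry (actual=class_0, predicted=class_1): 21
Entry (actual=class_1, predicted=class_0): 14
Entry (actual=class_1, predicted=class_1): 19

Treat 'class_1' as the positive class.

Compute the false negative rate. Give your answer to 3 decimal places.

FNR = FN/(FN+TP) = 14/(14+19) = 0.424

0.424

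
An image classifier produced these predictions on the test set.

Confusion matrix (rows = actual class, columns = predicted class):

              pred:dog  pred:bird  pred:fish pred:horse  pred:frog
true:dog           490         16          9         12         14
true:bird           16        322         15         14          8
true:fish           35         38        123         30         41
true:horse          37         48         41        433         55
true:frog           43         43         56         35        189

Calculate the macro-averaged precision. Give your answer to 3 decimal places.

Per-class precision (TP/(TP+FP)):
  dog: TP=490, FP=16+35+37+43=131 → 490/621 = 0.7890
  bird: TP=322, FP=16+38+48+43=145 → 322/467 = 0.6895
  fish: TP=123, FP=9+15+41+56=121 → 123/244 = 0.5041
  horse: TP=433, FP=12+14+30+35=91 → 433/524 = 0.8263
  frog: TP=189, FP=14+8+41+55=118 → 189/307 = 0.6156
Macro-precision = mean = (0.7890 + 0.6895 + 0.5041 + 0.8263 + 0.6156) / 5 = 0.685

0.685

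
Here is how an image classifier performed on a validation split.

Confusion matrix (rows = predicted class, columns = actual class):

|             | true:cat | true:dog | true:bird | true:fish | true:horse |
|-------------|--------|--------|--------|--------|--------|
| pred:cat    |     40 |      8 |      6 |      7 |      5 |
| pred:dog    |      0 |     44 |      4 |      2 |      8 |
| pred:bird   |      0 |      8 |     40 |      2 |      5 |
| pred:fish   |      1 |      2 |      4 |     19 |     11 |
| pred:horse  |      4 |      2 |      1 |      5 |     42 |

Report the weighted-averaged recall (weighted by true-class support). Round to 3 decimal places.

Per-class recall (TP/(TP+FN)):
  cat: TP=40, FN=0+0+1+4=5 → 40/45 = 0.8889
  dog: TP=44, FN=8+8+2+2=20 → 44/64 = 0.6875
  bird: TP=40, FN=6+4+4+1=15 → 40/55 = 0.7273
  fish: TP=19, FN=7+2+2+5=16 → 19/35 = 0.5429
  horse: TP=42, FN=5+8+5+11=29 → 42/71 = 0.5915
Weighted-recall = Σ (supportᵢ/N)·recallᵢ with N=270: (45/270)·0.8889 + (64/270)·0.6875 + (55/270)·0.7273 + (35/270)·0.5429 + (71/270)·0.5915 = 0.685

0.685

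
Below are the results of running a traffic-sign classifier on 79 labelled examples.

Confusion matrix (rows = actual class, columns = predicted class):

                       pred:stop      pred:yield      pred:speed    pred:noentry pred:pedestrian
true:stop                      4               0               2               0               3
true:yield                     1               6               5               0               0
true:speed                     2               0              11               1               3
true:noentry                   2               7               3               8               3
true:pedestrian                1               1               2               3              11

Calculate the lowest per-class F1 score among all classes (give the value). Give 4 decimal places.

Per-class F1 score (2·TP/(2·TP+FP+FN)):
  stop: TP=4, FP=1+2+2+1=6, FN=0+2+0+3=5 → 8/19 = 0.42105
  yield: TP=6, FP=0+0+7+1=8, FN=1+5+0+0=6 → 12/26 = 0.46154
  speed: TP=11, FP=2+5+3+2=12, FN=2+0+1+3=6 → 22/40 = 0.55000
  noentry: TP=8, FP=0+0+1+3=4, FN=2+7+3+3=15 → 16/35 = 0.45714
  pedestrian: TP=11, FP=3+0+3+3=9, FN=1+1+2+3=7 → 22/38 = 0.57895
Lowest is class 'stop' with F1 score = 0.4211.

0.4211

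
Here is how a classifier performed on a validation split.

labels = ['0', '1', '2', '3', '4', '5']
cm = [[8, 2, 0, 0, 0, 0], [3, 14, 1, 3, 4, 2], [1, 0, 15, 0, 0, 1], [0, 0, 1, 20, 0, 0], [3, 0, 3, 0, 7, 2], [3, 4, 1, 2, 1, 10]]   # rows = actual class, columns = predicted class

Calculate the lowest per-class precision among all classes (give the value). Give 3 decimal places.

0.444

Per-class precision (TP/(TP+FP)):
  0: TP=8, FP=3+1+0+3+3=10 → 8/18 = 0.4444
  1: TP=14, FP=2+0+0+0+4=6 → 14/20 = 0.7000
  2: TP=15, FP=0+1+1+3+1=6 → 15/21 = 0.7143
  3: TP=20, FP=0+3+0+0+2=5 → 20/25 = 0.8000
  4: TP=7, FP=0+4+0+0+1=5 → 7/12 = 0.5833
  5: TP=10, FP=0+2+1+0+2=5 → 10/15 = 0.6667
Lowest is class '0' with precision = 0.444.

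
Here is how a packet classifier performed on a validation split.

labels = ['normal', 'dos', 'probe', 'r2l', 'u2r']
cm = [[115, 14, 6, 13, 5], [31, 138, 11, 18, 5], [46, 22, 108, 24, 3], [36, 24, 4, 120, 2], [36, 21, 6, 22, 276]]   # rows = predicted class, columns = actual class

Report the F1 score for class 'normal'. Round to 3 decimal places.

One-vs-rest for 'normal': TP = diagonal; FP = other classes predicted 'normal'; FN = 'normal' predicted as other.
F1 score = 2·TP/(2·TP+FP+FN).
normal: TP=115, FP=14+6+13+5=38, FN=31+46+36+36=149 → 230/417 = 0.5516

0.552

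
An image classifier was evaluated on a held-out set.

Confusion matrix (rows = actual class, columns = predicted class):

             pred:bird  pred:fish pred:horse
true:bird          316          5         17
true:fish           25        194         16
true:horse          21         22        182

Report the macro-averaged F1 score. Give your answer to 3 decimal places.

Per-class F1 score (2·TP/(2·TP+FP+FN)):
  bird: TP=316, FP=25+21=46, FN=5+17=22 → 632/700 = 0.9029
  fish: TP=194, FP=5+22=27, FN=25+16=41 → 388/456 = 0.8509
  horse: TP=182, FP=17+16=33, FN=21+22=43 → 364/440 = 0.8273
Macro-F1 score = mean = (0.9029 + 0.8509 + 0.8273) / 3 = 0.860

0.860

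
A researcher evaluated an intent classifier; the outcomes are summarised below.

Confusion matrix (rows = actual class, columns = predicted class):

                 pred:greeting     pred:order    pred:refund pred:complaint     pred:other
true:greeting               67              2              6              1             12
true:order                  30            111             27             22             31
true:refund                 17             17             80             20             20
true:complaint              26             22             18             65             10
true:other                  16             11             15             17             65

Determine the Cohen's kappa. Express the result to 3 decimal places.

Observed agreement pₒ = trace/N = 388/728 = 0.5330
Expected agreement pₑ = Σ (rowᵢ·colᵢ)/N² = (88·156 + 221·163 + 154·146 + 141·125 + 124·138)/728² = 0.2018
κ = (pₒ − pₑ)/(1 − pₑ) = (0.5330 − 0.2018)/(1 − 0.2018) = 0.415

0.415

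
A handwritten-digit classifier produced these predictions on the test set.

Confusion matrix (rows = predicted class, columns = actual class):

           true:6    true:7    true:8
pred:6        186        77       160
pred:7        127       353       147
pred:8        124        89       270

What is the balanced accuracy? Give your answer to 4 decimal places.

0.5246

Balanced accuracy = mean of per-class recall.
  6: recall = 186/437 = 0.42563
  7: recall = 353/519 = 0.68015
  8: recall = 270/577 = 0.46794
Mean = (0.42563 + 0.68015 + 0.46794) / 3 = 0.5246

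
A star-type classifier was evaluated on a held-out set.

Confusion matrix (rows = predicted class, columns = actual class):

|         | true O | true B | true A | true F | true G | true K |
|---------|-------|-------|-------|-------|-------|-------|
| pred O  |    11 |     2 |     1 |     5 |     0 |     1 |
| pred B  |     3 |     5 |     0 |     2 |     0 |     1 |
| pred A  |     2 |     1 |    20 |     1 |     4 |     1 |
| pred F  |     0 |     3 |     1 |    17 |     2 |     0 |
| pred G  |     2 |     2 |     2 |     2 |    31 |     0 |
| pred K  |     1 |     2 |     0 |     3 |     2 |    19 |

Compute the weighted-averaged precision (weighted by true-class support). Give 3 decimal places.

Per-class precision (TP/(TP+FP)):
  O: TP=11, FP=2+1+5+0+1=9 → 11/20 = 0.5500
  B: TP=5, FP=3+0+2+0+1=6 → 5/11 = 0.4545
  A: TP=20, FP=2+1+1+4+1=9 → 20/29 = 0.6897
  F: TP=17, FP=0+3+1+2+0=6 → 17/23 = 0.7391
  G: TP=31, FP=2+2+2+2+0=8 → 31/39 = 0.7949
  K: TP=19, FP=1+2+0+3+2=8 → 19/27 = 0.7037
Weighted-precision = Σ (supportᵢ/N)·precisionᵢ with N=149: (19/149)·0.5500 + (15/149)·0.4545 + (24/149)·0.6897 + (30/149)·0.7391 + (39/149)·0.7949 + (22/149)·0.7037 = 0.688

0.688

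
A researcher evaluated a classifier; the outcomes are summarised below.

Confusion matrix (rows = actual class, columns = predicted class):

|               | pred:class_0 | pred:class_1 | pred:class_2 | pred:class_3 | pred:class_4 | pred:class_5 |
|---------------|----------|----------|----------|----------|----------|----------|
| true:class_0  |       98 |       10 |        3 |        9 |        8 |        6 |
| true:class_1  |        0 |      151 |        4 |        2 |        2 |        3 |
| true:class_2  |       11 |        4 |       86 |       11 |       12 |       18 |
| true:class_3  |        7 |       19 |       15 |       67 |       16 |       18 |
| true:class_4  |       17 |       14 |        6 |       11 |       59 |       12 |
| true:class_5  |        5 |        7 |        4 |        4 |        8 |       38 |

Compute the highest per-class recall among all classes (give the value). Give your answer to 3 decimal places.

Per-class recall (TP/(TP+FN)):
  class_0: TP=98, FN=10+3+9+8+6=36 → 98/134 = 0.7313
  class_1: TP=151, FN=0+4+2+2+3=11 → 151/162 = 0.9321
  class_2: TP=86, FN=11+4+11+12+18=56 → 86/142 = 0.6056
  class_3: TP=67, FN=7+19+15+16+18=75 → 67/142 = 0.4718
  class_4: TP=59, FN=17+14+6+11+12=60 → 59/119 = 0.4958
  class_5: TP=38, FN=5+7+4+4+8=28 → 38/66 = 0.5758
Highest is class 'class_1' with recall = 0.932.

0.932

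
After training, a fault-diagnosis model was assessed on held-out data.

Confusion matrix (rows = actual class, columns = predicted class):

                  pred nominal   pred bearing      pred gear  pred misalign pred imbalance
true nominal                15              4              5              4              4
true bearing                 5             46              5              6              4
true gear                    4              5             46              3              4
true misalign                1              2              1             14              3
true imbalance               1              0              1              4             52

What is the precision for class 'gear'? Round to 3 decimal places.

0.793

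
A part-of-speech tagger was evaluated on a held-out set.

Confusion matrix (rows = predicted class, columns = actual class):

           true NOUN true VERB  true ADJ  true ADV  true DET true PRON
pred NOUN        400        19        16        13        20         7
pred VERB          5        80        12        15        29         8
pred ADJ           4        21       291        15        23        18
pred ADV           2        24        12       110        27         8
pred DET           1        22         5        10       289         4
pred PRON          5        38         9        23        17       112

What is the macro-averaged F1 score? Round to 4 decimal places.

0.6940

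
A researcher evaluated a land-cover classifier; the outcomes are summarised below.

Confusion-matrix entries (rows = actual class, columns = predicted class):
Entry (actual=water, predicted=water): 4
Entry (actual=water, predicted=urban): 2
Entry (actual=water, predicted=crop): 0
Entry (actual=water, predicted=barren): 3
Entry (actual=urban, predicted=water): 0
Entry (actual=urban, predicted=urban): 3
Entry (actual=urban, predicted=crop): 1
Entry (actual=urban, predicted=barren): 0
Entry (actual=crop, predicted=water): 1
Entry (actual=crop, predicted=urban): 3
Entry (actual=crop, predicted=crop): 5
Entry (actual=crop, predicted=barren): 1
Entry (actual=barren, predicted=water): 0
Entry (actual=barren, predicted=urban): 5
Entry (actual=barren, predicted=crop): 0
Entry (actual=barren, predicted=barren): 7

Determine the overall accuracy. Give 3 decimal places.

0.543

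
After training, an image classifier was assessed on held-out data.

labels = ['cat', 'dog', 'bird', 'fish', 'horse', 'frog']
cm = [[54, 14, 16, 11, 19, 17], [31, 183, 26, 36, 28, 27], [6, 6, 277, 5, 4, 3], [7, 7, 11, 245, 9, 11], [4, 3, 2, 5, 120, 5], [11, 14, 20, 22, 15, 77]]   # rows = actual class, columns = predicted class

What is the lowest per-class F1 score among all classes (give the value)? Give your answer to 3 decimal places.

0.443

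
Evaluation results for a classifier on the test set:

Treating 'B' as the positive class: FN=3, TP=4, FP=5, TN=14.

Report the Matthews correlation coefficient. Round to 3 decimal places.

0.287

MCC = (TP·TN − FP·FN) / √((TP+FP)(TP+FN)(TN+FP)(TN+FN))
Numerator = 4·14 − 5·3 = 41
Denominator = √(9·7·19·17) = √20349 = 142.6499
MCC = 41 / 142.6499 = 0.287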